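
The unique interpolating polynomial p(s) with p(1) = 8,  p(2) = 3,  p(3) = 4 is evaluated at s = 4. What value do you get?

Evaluate each Lagrange basis at s = 4:
L_0(4) = (2)·(1)/[(-1)·(-2)] = 1
L_1(4) = (3)·(1)/[(1)·(-1)] = -3
L_2(4) = (3)·(2)/[(2)·(1)] = 3
Sum: 8·(1) + 3·(-3) + 4·(3) = 11

11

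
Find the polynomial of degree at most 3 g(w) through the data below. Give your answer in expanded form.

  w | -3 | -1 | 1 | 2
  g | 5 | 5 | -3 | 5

g(w) = w^3 + 2w^2 - 5w - 1

Build the Lagrange basis polynomials:
L_0(w) = (w + 1)(w - 1)(w - 2) / [-40] = -(1/40)w^3 + (1/20)w^2 + (1/40)w - 1/20
L_1(w) = (w + 3)(w - 1)(w - 2) / [12] = (1/12)w^3 - (7/12)w + 1/2
L_2(w) = (w + 3)(w + 1)(w - 2) / [-8] = -(1/8)w^3 - (1/4)w^2 + (5/8)w + 3/4
L_3(w) = (w + 3)(w + 1)(w - 1) / [15] = (1/15)w^3 + (1/5)w^2 - (1/15)w - 1/5
g(w) = 5·L_0 + 5·L_1 + (-3)·L_2 + 5·L_3
  5·L_0(w) = -(1/8)w^3 + (1/4)w^2 + (1/8)w - 1/4
  5·L_1(w) = (5/12)w^3 - (35/12)w + 5/2
  (-3)·L_2(w) = (3/8)w^3 + (3/4)w^2 - (15/8)w - 9/4
  5·L_3(w) = (1/3)w^3 + w^2 - (1/3)w - 1
Adding term by term: w^3 + 2w^2 - 5w - 1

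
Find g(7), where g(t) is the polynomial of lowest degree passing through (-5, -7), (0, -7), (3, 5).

35

Evaluate each Lagrange basis at t = 7:
L_0(7) = (7)·(4)/[(-5)·(-8)] = 7/10
L_1(7) = (12)·(4)/[(5)·(-3)] = -16/5
L_2(7) = (12)·(7)/[(8)·(3)] = 7/2
Sum: (-7)·(7/10) + (-7)·(-16/5) + 5·(7/2) = 35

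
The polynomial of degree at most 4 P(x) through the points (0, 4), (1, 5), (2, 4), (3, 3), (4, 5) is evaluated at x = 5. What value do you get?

14

L_0(5) = (4)·(3)·(2)·(1)/[(-1)·(-2)·(-3)·(-4)] = 1
L_1(5) = (5)·(3)·(2)·(1)/[(1)·(-1)·(-2)·(-3)] = -5
L_2(5) = (5)·(4)·(2)·(1)/[(2)·(1)·(-1)·(-2)] = 10
L_3(5) = (5)·(4)·(3)·(1)/[(3)·(2)·(1)·(-1)] = -10
L_4(5) = (5)·(4)·(3)·(2)/[(4)·(3)·(2)·(1)] = 5
Sum: 4·(1) + 5·(-5) + 4·(10) + 3·(-10) + 5·(5) = 14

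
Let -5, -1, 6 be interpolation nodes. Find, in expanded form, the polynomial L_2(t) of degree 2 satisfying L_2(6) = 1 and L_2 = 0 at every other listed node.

L_2(t) = (t + 5)(t + 1) / [(11)·(7)]
       = (t^2 + 6t + 5) / (77)

L_2(t) = (1/77)t^2 + (6/77)t + 5/77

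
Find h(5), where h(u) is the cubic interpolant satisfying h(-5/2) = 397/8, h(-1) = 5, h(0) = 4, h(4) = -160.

Using Newton's divided-difference form:
h[-5/2,-1] = (5 - 397/8) / (-1 - (-5/2)) = -119/4
h[-1,0] = (4 - 5) / (0 - (-1)) = -1
h[0,4] = (-160 - 4) / (4 - 0) = -41
h[-5/2,-1,0] = (-1 - (-119/4)) / (0 - (-5/2)) = 23/2
h[-1,0,4] = (-41 - (-1)) / (4 - (-1)) = -8
h[-5/2,-1,0,4] = (-8 - 23/2) / (4 - (-5/2)) = -3
h(5) = 397/8 + (-119/4)·(15/2) + (23/2)·(15/2)·(6) + (-3)·(15/2)·(6)·(5) = -331

-331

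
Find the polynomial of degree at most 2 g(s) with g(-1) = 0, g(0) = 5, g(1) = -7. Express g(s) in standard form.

Newton's divided differences:
g[-1,0] = (5 - 0) / (0 - (-1)) = 5
g[0,1] = (-7 - 5) / (1 - 0) = -12
g[-1,0,1] = (-12 - 5) / (1 - (-1)) = -17/2
g(s) = 5·(s + 1) + (-17/2)·(s + 1)s
Expanding: g(s) = -(17/2)s^2 - (7/2)s + 5

g(s) = -(17/2)s^2 - (7/2)s + 5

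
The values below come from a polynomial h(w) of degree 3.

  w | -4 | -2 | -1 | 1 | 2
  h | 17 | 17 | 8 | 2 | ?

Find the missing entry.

The 4 known values determine h uniquely (degree ≤ 3).
Evaluate each Lagrange basis at w = 2:
L_0(2) = (4)·(3)·(1)/[(-2)·(-3)·(-5)] = -2/5
L_1(2) = (6)·(3)·(1)/[(2)·(-1)·(-3)] = 3
L_2(2) = (6)·(4)·(1)/[(3)·(1)·(-2)] = -4
L_3(2) = (6)·(4)·(3)/[(5)·(3)·(2)] = 12/5
Sum: 17·(-2/5) + 17·(3) + 8·(-4) + 2·(12/5) = 17

17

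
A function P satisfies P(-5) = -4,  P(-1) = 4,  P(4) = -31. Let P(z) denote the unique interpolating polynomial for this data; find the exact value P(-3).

Using Newton's divided-difference form:
P[-5,-1] = (4 - (-4)) / (-1 - (-5)) = 2
P[-1,4] = (-31 - 4) / (4 - (-1)) = -7
P[-5,-1,4] = (-7 - 2) / (4 - (-5)) = -1
P(-3) = -4 + 2·(2) + (-1)·(2)·(-2) = 4

4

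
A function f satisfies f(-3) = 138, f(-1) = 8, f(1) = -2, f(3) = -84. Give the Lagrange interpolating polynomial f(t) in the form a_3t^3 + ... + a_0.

L_0(t) = (t + 1)(t - 1)(t - 3) / [-48] = -(1/48)t^3 + (1/16)t^2 + (1/48)t - 1/16
L_1(t) = (t + 3)(t - 1)(t - 3) / [16] = (1/16)t^3 - (1/16)t^2 - (9/16)t + 9/16
L_2(t) = (t + 3)(t + 1)(t - 3) / [-16] = -(1/16)t^3 - (1/16)t^2 + (9/16)t + 9/16
L_3(t) = (t + 3)(t + 1)(t - 1) / [48] = (1/48)t^3 + (1/16)t^2 - (1/48)t - 1/16
f(t) = 138·L_0 + 8·L_1 + (-2)·L_2 + (-84)·L_3
  138·L_0(t) = -(23/8)t^3 + (69/8)t^2 + (23/8)t - 69/8
  8·L_1(t) = (1/2)t^3 - (1/2)t^2 - (9/2)t + 9/2
  (-2)·L_2(t) = (1/8)t^3 + (1/8)t^2 - (9/8)t - 9/8
  (-84)·L_3(t) = -(7/4)t^3 - (21/4)t^2 + (7/4)t + 21/4
Adding term by term: -4t^3 + 3t^2 - t

f(t) = -4t^3 + 3t^2 - t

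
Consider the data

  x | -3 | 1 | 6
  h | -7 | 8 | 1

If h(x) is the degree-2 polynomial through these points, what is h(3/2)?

L_0(3/2) = (1/2)·(-9/2)/[(-4)·(-9)] = -1/16
L_1(3/2) = (9/2)·(-9/2)/[(4)·(-5)] = 81/80
L_2(3/2) = (9/2)·(1/2)/[(9)·(5)] = 1/20
Sum: (-7)·(-1/16) + 8·(81/80) + 1·(1/20) = 687/80

687/80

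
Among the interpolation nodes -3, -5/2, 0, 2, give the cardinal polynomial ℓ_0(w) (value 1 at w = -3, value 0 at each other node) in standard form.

ℓ_0(w) = -(2/15)w^3 - (1/15)w^2 + (2/3)w

ℓ_0(w) = (w + 5/2)w(w - 2) / [(-1/2)·(-3)·(-5)]
       = (w^3 + (1/2)w^2 - 5w) / (-15/2)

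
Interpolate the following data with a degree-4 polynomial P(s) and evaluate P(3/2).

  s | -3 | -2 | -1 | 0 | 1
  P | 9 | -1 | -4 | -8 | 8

Evaluate each Lagrange basis at s = 3/2:
L_0(3/2) = (7/2)·(5/2)·(3/2)·(1/2)/[(-1)·(-2)·(-3)·(-4)] = 35/128
L_1(3/2) = (9/2)·(5/2)·(3/2)·(1/2)/[(1)·(-1)·(-2)·(-3)] = -45/32
L_2(3/2) = (9/2)·(7/2)·(3/2)·(1/2)/[(2)·(1)·(-1)·(-2)] = 189/64
L_3(3/2) = (9/2)·(7/2)·(5/2)·(1/2)/[(3)·(2)·(1)·(-1)] = -105/32
L_4(3/2) = (9/2)·(7/2)·(5/2)·(3/2)/[(4)·(3)·(2)·(1)] = 315/128
Sum: 9·(35/128) + (-1)·(-45/32) + (-4)·(189/64) + (-8)·(-105/32) + 8·(315/128) = 4863/128

4863/128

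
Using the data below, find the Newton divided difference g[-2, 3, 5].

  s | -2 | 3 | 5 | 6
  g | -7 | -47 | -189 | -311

-9

g[-2,3] = (-47 - (-7)) / (3 - (-2)) = -8
g[3,5] = (-189 - (-47)) / (5 - 3) = -71
g[-2,3,5] = (-71 - (-8)) / (5 - (-2)) = -9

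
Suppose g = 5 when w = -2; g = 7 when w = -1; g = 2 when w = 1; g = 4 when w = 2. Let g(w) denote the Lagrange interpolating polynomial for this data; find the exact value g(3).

L_0(3) = (4)·(2)·(1)/[(-1)·(-3)·(-4)] = -2/3
L_1(3) = (5)·(2)·(1)/[(1)·(-2)·(-3)] = 5/3
L_2(3) = (5)·(4)·(1)/[(3)·(2)·(-1)] = -10/3
L_3(3) = (5)·(4)·(2)/[(4)·(3)·(1)] = 10/3
Sum: 5·(-2/3) + 7·(5/3) + 2·(-10/3) + 4·(10/3) = 15

15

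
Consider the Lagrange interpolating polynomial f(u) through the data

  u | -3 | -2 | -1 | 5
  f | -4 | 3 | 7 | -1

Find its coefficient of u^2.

-53/56

Build the Lagrange basis polynomials:
L_0(u) = (u + 2)(u + 1)(u - 5) / [-16] = -(1/16)u^3 + (1/8)u^2 + (13/16)u + 5/8
L_1(u) = (u + 3)(u + 1)(u - 5) / [7] = (1/7)u^3 - (1/7)u^2 - (17/7)u - 15/7
L_2(u) = (u + 3)(u + 2)(u - 5) / [-12] = -(1/12)u^3 + (19/12)u + 5/2
L_3(u) = (u + 3)(u + 2)(u + 1) / [336] = (1/336)u^3 + (1/56)u^2 + (11/336)u + 1/56
f(u) = (-4)·L_0 + 3·L_1 + 7·L_2 + (-1)·L_3
Only the coefficient of u^2 is needed; take it from each L_i and combine:
(-4)·(1/8) + 3·(-1/7) + 7·(0) + (-1)·(1/56) = -53/56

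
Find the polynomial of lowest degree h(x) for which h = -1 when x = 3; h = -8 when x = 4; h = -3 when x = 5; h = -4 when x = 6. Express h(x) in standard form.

Build the Lagrange basis polynomials:
L_0(x) = (x - 4)(x - 5)(x - 6) / [-6] = -(1/6)x^3 + (5/2)x^2 - (37/3)x + 20
L_1(x) = (x - 3)(x - 5)(x - 6) / [2] = (1/2)x^3 - 7x^2 + (63/2)x - 45
L_2(x) = (x - 3)(x - 4)(x - 6) / [-2] = -(1/2)x^3 + (13/2)x^2 - 27x + 36
L_3(x) = (x - 3)(x - 4)(x - 5) / [6] = (1/6)x^3 - 2x^2 + (47/6)x - 10
h(x) = (-1)·L_0 + (-8)·L_1 + (-3)·L_2 + (-4)·L_3
  (-1)·L_0(x) = (1/6)x^3 - (5/2)x^2 + (37/3)x - 20
  (-8)·L_1(x) = -4x^3 + 56x^2 - 252x + 360
  (-3)·L_2(x) = (3/2)x^3 - (39/2)x^2 + 81x - 108
  (-4)·L_3(x) = -(2/3)x^3 + 8x^2 - (94/3)x + 40
Adding term by term: -3x^3 + 42x^2 - 190x + 272

h(x) = -3x^3 + 42x^2 - 190x + 272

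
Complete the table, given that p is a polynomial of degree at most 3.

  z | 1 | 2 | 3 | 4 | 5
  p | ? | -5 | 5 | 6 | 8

The 4 known values determine p uniquely (degree ≤ 3).
L_0(1) = (-2)·(-3)·(-4)/[(-1)·(-2)·(-3)] = 4
L_1(1) = (-1)·(-3)·(-4)/[(1)·(-1)·(-2)] = -6
L_2(1) = (-1)·(-2)·(-4)/[(2)·(1)·(-1)] = 4
L_3(1) = (-1)·(-2)·(-3)/[(3)·(2)·(1)] = -1
Sum: (-5)·(4) + 5·(-6) + 6·(4) + 8·(-1) = -34

-34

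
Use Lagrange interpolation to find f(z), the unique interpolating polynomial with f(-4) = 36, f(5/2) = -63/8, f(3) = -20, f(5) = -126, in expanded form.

f(z) = -z^3 - z^2 + 4z + 4

Build the Lagrange basis polynomials:
L_0(z) = (z - 5/2)(z - 3)(z - 5) / [-819/2] = -(2/819)z^3 + (1/39)z^2 - (10/117)z + 25/273
L_1(z) = (z + 4)(z - 3)(z - 5) / [65/8] = (8/65)z^3 - (32/65)z^2 - (136/65)z + 96/13
L_2(z) = (z + 4)(z - 5/2)(z - 5) / [-7] = -(1/7)z^3 + (1/2)z^2 + (5/2)z - 50/7
L_3(z) = (z + 4)(z - 5/2)(z - 3) / [45] = (1/45)z^3 - (1/30)z^2 - (29/90)z + 2/3
f(z) = 36·L_0 + (-63/8)·L_1 + (-20)·L_2 + (-126)·L_3
  36·L_0(z) = -(8/91)z^3 + (12/13)z^2 - (40/13)z + 300/91
  (-63/8)·L_1(z) = -(63/65)z^3 + (252/65)z^2 + (1071/65)z - 756/13
  (-20)·L_2(z) = (20/7)z^3 - 10z^2 - 50z + 1000/7
  (-126)·L_3(z) = -(14/5)z^3 + (21/5)z^2 + (203/5)z - 84
Adding term by term: -z^3 - z^2 + 4z + 4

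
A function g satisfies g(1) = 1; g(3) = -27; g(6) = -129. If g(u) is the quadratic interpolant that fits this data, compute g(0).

Using Newton's divided-difference form:
g[1,3] = (-27 - 1) / (3 - 1) = -14
g[3,6] = (-129 - (-27)) / (6 - 3) = -34
g[1,3,6] = (-34 - (-14)) / (6 - 1) = -4
g(0) = 1 + (-14)·(-1) + (-4)·(-1)·(-3) = 3

3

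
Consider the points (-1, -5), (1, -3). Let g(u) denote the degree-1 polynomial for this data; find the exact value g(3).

Evaluate each Lagrange basis at u = 3:
L_0(3) = (2)/[(-2)] = -1
L_1(3) = (4)/[(2)] = 2
Sum: (-5)·(-1) + (-3)·(2) = -1

-1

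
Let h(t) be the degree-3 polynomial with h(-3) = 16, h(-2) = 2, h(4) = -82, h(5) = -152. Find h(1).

-4

L_0(1) = (3)·(-3)·(-4)/[(-1)·(-7)·(-8)] = -9/14
L_1(1) = (4)·(-3)·(-4)/[(1)·(-6)·(-7)] = 8/7
L_2(1) = (4)·(3)·(-4)/[(7)·(6)·(-1)] = 8/7
L_3(1) = (4)·(3)·(-3)/[(8)·(7)·(1)] = -9/14
Sum: 16·(-9/14) + 2·(8/7) + (-82)·(8/7) + (-152)·(-9/14) = -4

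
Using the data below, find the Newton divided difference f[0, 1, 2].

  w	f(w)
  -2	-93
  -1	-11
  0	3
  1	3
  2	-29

-16

f[0,1] = (3 - 3) / (1 - 0) = 0
f[1,2] = (-29 - 3) / (2 - 1) = -32
f[0,1,2] = (-32 - 0) / (2 - 0) = -16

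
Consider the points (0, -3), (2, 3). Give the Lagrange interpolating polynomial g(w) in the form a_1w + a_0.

g(w) = 3w - 3

Build the Lagrange basis polynomials:
L_0(w) = (w - 2) / [-2] = -(1/2)w + 1
L_1(w) = w / [2] = (1/2)w
g(w) = (-3)·L_0 + 3·L_1
  (-3)·L_0(w) = (3/2)w - 3
  3·L_1(w) = (3/2)w
Adding term by term: 3w - 3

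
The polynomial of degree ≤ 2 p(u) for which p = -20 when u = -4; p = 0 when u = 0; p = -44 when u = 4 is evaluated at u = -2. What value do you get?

-2

Using Newton's divided-difference form:
p[-4,0] = (0 - (-20)) / (0 - (-4)) = 5
p[0,4] = (-44 - 0) / (4 - 0) = -11
p[-4,0,4] = (-11 - 5) / (4 - (-4)) = -2
p(-2) = -20 + 5·(2) + (-2)·(2)·(-2) = -2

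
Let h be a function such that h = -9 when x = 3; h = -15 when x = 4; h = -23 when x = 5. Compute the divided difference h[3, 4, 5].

-1

h[3,4] = (-15 - (-9)) / (4 - 3) = -6
h[4,5] = (-23 - (-15)) / (5 - 4) = -8
h[3,4,5] = (-8 - (-6)) / (5 - 3) = -1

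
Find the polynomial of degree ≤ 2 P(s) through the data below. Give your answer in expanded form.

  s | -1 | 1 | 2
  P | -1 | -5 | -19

Build the Lagrange basis polynomials:
L_0(s) = (s - 1)(s - 2) / [6] = (1/6)s^2 - (1/2)s + 1/3
L_1(s) = (s + 1)(s - 2) / [-2] = -(1/2)s^2 + (1/2)s + 1
L_2(s) = (s + 1)(s - 1) / [3] = (1/3)s^2 - 1/3
P(s) = (-1)·L_0 + (-5)·L_1 + (-19)·L_2
  (-1)·L_0(s) = -(1/6)s^2 + (1/2)s - 1/3
  (-5)·L_1(s) = (5/2)s^2 - (5/2)s - 5
  (-19)·L_2(s) = -(19/3)s^2 + 19/3
Adding term by term: -4s^2 - 2s + 1

P(s) = -4s^2 - 2s + 1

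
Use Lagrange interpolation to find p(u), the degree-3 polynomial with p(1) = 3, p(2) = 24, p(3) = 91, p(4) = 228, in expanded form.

p(u) = 4u^3 - u^2 - 4u + 4

Build the Lagrange basis polynomials:
L_0(u) = (u - 2)(u - 3)(u - 4) / [-6] = -(1/6)u^3 + (3/2)u^2 - (13/3)u + 4
L_1(u) = (u - 1)(u - 3)(u - 4) / [2] = (1/2)u^3 - 4u^2 + (19/2)u - 6
L_2(u) = (u - 1)(u - 2)(u - 4) / [-2] = -(1/2)u^3 + (7/2)u^2 - 7u + 4
L_3(u) = (u - 1)(u - 2)(u - 3) / [6] = (1/6)u^3 - u^2 + (11/6)u - 1
p(u) = 3·L_0 + 24·L_1 + 91·L_2 + 228·L_3
  3·L_0(u) = -(1/2)u^3 + (9/2)u^2 - 13u + 12
  24·L_1(u) = 12u^3 - 96u^2 + 228u - 144
  91·L_2(u) = -(91/2)u^3 + (637/2)u^2 - 637u + 364
  228·L_3(u) = 38u^3 - 228u^2 + 418u - 228
Adding term by term: 4u^3 - u^2 - 4u + 4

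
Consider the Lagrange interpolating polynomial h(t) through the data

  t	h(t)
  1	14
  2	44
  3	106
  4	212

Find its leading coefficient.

L_0(t) = (t - 2)(t - 3)(t - 4) / [-6] = -(1/6)t^3 + (3/2)t^2 - (13/3)t + 4
L_1(t) = (t - 1)(t - 3)(t - 4) / [2] = (1/2)t^3 - 4t^2 + (19/2)t - 6
L_2(t) = (t - 1)(t - 2)(t - 4) / [-2] = -(1/2)t^3 + (7/2)t^2 - 7t + 4
L_3(t) = (t - 1)(t - 2)(t - 3) / [6] = (1/6)t^3 - t^2 + (11/6)t - 1
h(t) = 14·L_0 + 44·L_1 + 106·L_2 + 212·L_3
Only the coefficient of t^3 is needed; take it from each L_i and combine:
14·(-1/6) + 44·(1/2) + 106·(-1/2) + 212·(1/6) = 2

2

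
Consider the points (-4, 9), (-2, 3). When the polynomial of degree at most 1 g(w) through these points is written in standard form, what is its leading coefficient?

L_0(w) = (w + 2) / [-2] = -(1/2)w - 1
L_1(w) = (w + 4) / [2] = (1/2)w + 2
g(w) = 9·L_0 + 3·L_1
Only the coefficient of w is needed; take it from each L_i and combine:
9·(-1/2) + 3·(1/2) = -3

-3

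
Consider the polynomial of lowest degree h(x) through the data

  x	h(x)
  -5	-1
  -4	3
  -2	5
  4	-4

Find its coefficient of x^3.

11/144

L_0(x) = (x + 4)(x + 2)(x - 4) / [-27] = -(1/27)x^3 - (2/27)x^2 + (16/27)x + 32/27
L_1(x) = (x + 5)(x + 2)(x - 4) / [16] = (1/16)x^3 + (3/16)x^2 - (9/8)x - 5/2
L_2(x) = (x + 5)(x + 4)(x - 4) / [-36] = -(1/36)x^3 - (5/36)x^2 + (4/9)x + 20/9
L_3(x) = (x + 5)(x + 4)(x + 2) / [432] = (1/432)x^3 + (11/432)x^2 + (19/216)x + 5/54
h(x) = (-1)·L_0 + 3·L_1 + 5·L_2 + (-4)·L_3
Only the coefficient of x^3 is needed; take it from each L_i and combine:
(-1)·(-1/27) + 3·(1/16) + 5·(-1/36) + (-4)·(1/432) = 11/144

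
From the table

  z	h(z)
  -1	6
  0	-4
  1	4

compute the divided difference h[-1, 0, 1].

9

h[-1,0] = (-4 - 6) / (0 - (-1)) = -10
h[0,1] = (4 - (-4)) / (1 - 0) = 8
h[-1,0,1] = (8 - (-10)) / (1 - (-1)) = 9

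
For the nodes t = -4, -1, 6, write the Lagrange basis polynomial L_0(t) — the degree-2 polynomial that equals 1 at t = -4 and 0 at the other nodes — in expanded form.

L_0(t) = (1/30)t^2 - (1/6)t - 1/5

L_0(t) = (t + 1)(t - 6) / [(-3)·(-10)]
       = (t^2 - 5t - 6) / (30)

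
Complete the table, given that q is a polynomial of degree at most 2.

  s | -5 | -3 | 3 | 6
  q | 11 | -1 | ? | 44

11

The 3 known values determine q uniquely (degree ≤ 2).
L_0(3) = (6)·(-3)/[(-2)·(-11)] = -9/11
L_1(3) = (8)·(-3)/[(2)·(-9)] = 4/3
L_2(3) = (8)·(6)/[(11)·(9)] = 16/33
Sum: 11·(-9/11) + (-1)·(4/3) + 44·(16/33) = 11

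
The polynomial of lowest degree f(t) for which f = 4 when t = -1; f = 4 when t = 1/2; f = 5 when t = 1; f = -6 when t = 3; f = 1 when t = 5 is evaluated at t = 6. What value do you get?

Using Newton's divided-difference form:
f[-1,1/2] = (4 - 4) / (1/2 - (-1)) = 0
f[1/2,1] = (5 - 4) / (1 - 1/2) = 2
f[1,3] = (-6 - 5) / (3 - 1) = -11/2
f[3,5] = (1 - (-6)) / (5 - 3) = 7/2
f[-1,1/2,1] = (2 - 0) / (1 - (-1)) = 1
f[1/2,1,3] = (-11/2 - 2) / (3 - 1/2) = -3
f[1,3,5] = (7/2 - (-11/2)) / (5 - 1) = 9/4
f[-1,1/2,1,3] = (-3 - 1) / (3 - (-1)) = -1
f[1/2,1,3,5] = (9/4 - (-3)) / (5 - 1/2) = 7/6
f[-1,1/2,1,3,5] = (7/6 - (-1)) / (5 - (-1)) = 13/36
f(6) = 4 + 0·(7) + 1·(7)·(11/2) + (-1)·(7)·(11/2)·(5) + (13/36)·(7)·(11/2)·(5)·(3) = 1405/24

1405/24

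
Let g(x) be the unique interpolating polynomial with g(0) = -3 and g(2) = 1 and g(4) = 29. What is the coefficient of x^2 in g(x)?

L_0(x) = (x - 2)(x - 4) / [8] = (1/8)x^2 - (3/4)x + 1
L_1(x) = x(x - 4) / [-4] = -(1/4)x^2 + x
L_2(x) = x(x - 2) / [8] = (1/8)x^2 - (1/4)x
g(x) = (-3)·L_0 + 1·L_1 + 29·L_2
Only the coefficient of x^2 is needed; take it from each L_i and combine:
(-3)·(1/8) + 1·(-1/4) + 29·(1/8) = 3

3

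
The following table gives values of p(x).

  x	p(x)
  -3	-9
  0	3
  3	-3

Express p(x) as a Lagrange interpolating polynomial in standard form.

p(x) = -x^2 + x + 3

Build the Lagrange basis polynomials:
L_0(x) = x(x - 3) / [18] = (1/18)x^2 - (1/6)x
L_1(x) = (x + 3)(x - 3) / [-9] = -(1/9)x^2 + 1
L_2(x) = (x + 3)x / [18] = (1/18)x^2 + (1/6)x
p(x) = (-9)·L_0 + 3·L_1 + (-3)·L_2
  (-9)·L_0(x) = -(1/2)x^2 + (3/2)x
  3·L_1(x) = -(1/3)x^2 + 3
  (-3)·L_2(x) = -(1/6)x^2 - (1/2)x
Adding term by term: -x^2 + x + 3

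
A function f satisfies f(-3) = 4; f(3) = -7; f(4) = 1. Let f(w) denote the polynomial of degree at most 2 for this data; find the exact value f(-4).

L_0(-4) = (-7)·(-8)/[(-6)·(-7)] = 4/3
L_1(-4) = (-1)·(-8)/[(6)·(-1)] = -4/3
L_2(-4) = (-1)·(-7)/[(7)·(1)] = 1
Sum: 4·(4/3) + (-7)·(-4/3) + 1·(1) = 47/3

47/3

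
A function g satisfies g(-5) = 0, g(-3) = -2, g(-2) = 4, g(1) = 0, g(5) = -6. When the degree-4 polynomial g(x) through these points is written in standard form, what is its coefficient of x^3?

L_0(x) = (x + 3)(x + 2)(x - 1)(x - 5) / [360] = (1/360)x^4 - (1/360)x^3 - (19/360)x^2 - (11/360)x + 1/12
L_1(x) = (x + 5)(x + 2)(x - 1)(x - 5) / [-64] = -(1/64)x^4 - (1/64)x^3 + (27/64)x^2 + (25/64)x - 25/32
L_2(x) = (x + 5)(x + 3)(x - 1)(x - 5) / [63] = (1/63)x^4 + (2/63)x^3 - (4/9)x^2 - (50/63)x + 25/21
L_3(x) = (x + 5)(x + 3)(x + 2)(x - 5) / [-288] = -(1/288)x^4 - (5/288)x^3 + (19/288)x^2 + (125/288)x + 25/48
L_4(x) = (x + 5)(x + 3)(x + 2)(x - 1) / [2240] = (1/2240)x^4 + (9/2240)x^3 + (3/320)x^2 - (1/2240)x - 3/224
g(x) = 0·L_0 + (-2)·L_1 + 4·L_2 + 0·L_3 + (-6)·L_4
Only the coefficient of x^3 is needed; take it from each L_i and combine:
0·(-1/360) + (-2)·(-1/64) + 4·(2/63) + 0·(-5/288) + (-6)·(9/2240) = 169/1260

169/1260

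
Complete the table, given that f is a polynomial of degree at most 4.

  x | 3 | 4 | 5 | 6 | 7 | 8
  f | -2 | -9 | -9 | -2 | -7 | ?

-62

The 5 known values determine f uniquely (degree ≤ 4).
L_0(8) = (4)·(3)·(2)·(1)/[(-1)·(-2)·(-3)·(-4)] = 1
L_1(8) = (5)·(3)·(2)·(1)/[(1)·(-1)·(-2)·(-3)] = -5
L_2(8) = (5)·(4)·(2)·(1)/[(2)·(1)·(-1)·(-2)] = 10
L_3(8) = (5)·(4)·(3)·(1)/[(3)·(2)·(1)·(-1)] = -10
L_4(8) = (5)·(4)·(3)·(2)/[(4)·(3)·(2)·(1)] = 5
Sum: (-2)·(1) + (-9)·(-5) + (-9)·(10) + (-2)·(-10) + (-7)·(5) = -62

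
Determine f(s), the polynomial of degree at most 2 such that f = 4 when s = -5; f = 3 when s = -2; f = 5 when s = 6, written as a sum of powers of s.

f(s) = (7/132)s^2 + (5/132)s + 63/22

Newton's divided differences:
f[-5,-2] = (3 - 4) / (-2 - (-5)) = -1/3
f[-2,6] = (5 - 3) / (6 - (-2)) = 1/4
f[-5,-2,6] = (1/4 - (-1/3)) / (6 - (-5)) = 7/132
f(s) = 4 + (-1/3)·(s + 5) + (7/132)·(s + 5)(s + 2)
Expanding: f(s) = (7/132)s^2 + (5/132)s + 63/22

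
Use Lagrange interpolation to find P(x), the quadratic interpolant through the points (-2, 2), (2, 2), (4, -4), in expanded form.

Build the Lagrange basis polynomials:
L_0(x) = (x - 2)(x - 4) / [24] = (1/24)x^2 - (1/4)x + 1/3
L_1(x) = (x + 2)(x - 4) / [-8] = -(1/8)x^2 + (1/4)x + 1
L_2(x) = (x + 2)(x - 2) / [12] = (1/12)x^2 - 1/3
P(x) = 2·L_0 + 2·L_1 + (-4)·L_2
  2·L_0(x) = (1/12)x^2 - (1/2)x + 2/3
  2·L_1(x) = -(1/4)x^2 + (1/2)x + 2
  (-4)·L_2(x) = -(1/3)x^2 + 4/3
Adding term by term: -(1/2)x^2 + 4

P(x) = -(1/2)x^2 + 4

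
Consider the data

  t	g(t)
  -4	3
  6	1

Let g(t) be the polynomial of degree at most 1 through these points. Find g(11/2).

11/10

L_0(11/2) = (-1/2)/[(-10)] = 1/20
L_1(11/2) = (19/2)/[(10)] = 19/20
Sum: 3·(1/20) + 1·(19/20) = 11/10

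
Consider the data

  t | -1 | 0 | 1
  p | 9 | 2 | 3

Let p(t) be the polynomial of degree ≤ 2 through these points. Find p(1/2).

3/2

Evaluate each Lagrange basis at t = 1/2:
L_0(1/2) = (1/2)·(-1/2)/[(-1)·(-2)] = -1/8
L_1(1/2) = (3/2)·(-1/2)/[(1)·(-1)] = 3/4
L_2(1/2) = (3/2)·(1/2)/[(2)·(1)] = 3/8
Sum: 9·(-1/8) + 2·(3/4) + 3·(3/8) = 3/2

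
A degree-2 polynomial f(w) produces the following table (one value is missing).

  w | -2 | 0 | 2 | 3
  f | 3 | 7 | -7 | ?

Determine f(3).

-83/4

The 3 known values determine f uniquely (degree ≤ 2).
Evaluate each Lagrange basis at w = 3:
L_0(3) = (3)·(1)/[(-2)·(-4)] = 3/8
L_1(3) = (5)·(1)/[(2)·(-2)] = -5/4
L_2(3) = (5)·(3)/[(4)·(2)] = 15/8
Sum: 3·(3/8) + 7·(-5/4) + (-7)·(15/8) = -83/4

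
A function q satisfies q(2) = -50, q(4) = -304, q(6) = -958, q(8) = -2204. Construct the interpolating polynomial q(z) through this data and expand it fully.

L_0(z) = (z - 4)(z - 6)(z - 8) / [-48] = -(1/48)z^3 + (3/8)z^2 - (13/6)z + 4
L_1(z) = (z - 2)(z - 6)(z - 8) / [16] = (1/16)z^3 - z^2 + (19/4)z - 6
L_2(z) = (z - 2)(z - 4)(z - 8) / [-16] = -(1/16)z^3 + (7/8)z^2 - (7/2)z + 4
L_3(z) = (z - 2)(z - 4)(z - 6) / [48] = (1/48)z^3 - (1/4)z^2 + (11/12)z - 1
q(z) = (-50)·L_0 + (-304)·L_1 + (-958)·L_2 + (-2204)·L_3
  (-50)·L_0(z) = (25/24)z^3 - (75/4)z^2 + (325/3)z - 200
  (-304)·L_1(z) = -19z^3 + 304z^2 - 1444z + 1824
  (-958)·L_2(z) = (479/8)z^3 - (3353/4)z^2 + 3353z - 3832
  (-2204)·L_3(z) = -(551/12)z^3 + 551z^2 - (6061/3)z + 2204
Adding term by term: -4z^3 - 2z^2 - 3z - 4

q(z) = -4z^3 - 2z^2 - 3z - 4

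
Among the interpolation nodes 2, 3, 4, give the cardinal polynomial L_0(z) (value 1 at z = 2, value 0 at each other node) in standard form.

L_0(z) = (1/2)z^2 - (7/2)z + 6

L_0(z) = (z - 3)(z - 4) / [(-1)·(-2)]
       = (z^2 - 7z + 12) / (2)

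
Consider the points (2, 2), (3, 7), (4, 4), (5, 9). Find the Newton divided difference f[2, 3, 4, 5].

8/3

f[2,3] = (7 - 2) / (3 - 2) = 5
f[3,4] = (4 - 7) / (4 - 3) = -3
f[4,5] = (9 - 4) / (5 - 4) = 5
f[2,3,4] = (-3 - 5) / (4 - 2) = -4
f[3,4,5] = (5 - (-3)) / (5 - 3) = 4
f[2,3,4,5] = (4 - (-4)) / (5 - 2) = 8/3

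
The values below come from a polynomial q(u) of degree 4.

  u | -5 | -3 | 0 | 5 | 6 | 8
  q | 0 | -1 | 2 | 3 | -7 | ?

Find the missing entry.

The 5 known values determine q uniquely (degree ≤ 4).
L_0(8) = (11)·(8)·(3)·(2)/[(-2)·(-5)·(-10)·(-11)] = 12/25
L_1(8) = (13)·(8)·(3)·(2)/[(2)·(-3)·(-8)·(-9)] = -13/9
L_2(8) = (13)·(11)·(3)·(2)/[(5)·(3)·(-5)·(-6)] = 143/75
L_3(8) = (13)·(11)·(8)·(2)/[(10)·(8)·(5)·(-1)] = -143/25
L_4(8) = (13)·(11)·(8)·(3)/[(11)·(9)·(6)·(1)] = 52/9
Sum: 0 + (-1)·(-13/9) + 2·(143/75) + 3·(-143/25) + (-7)·(52/9) = -3926/75

-3926/75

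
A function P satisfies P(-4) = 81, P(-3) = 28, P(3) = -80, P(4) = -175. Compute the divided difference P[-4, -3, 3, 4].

-2

P[-4,-3] = (28 - 81) / (-3 - (-4)) = -53
P[-3,3] = (-80 - 28) / (3 - (-3)) = -18
P[3,4] = (-175 - (-80)) / (4 - 3) = -95
P[-4,-3,3] = (-18 - (-53)) / (3 - (-4)) = 5
P[-3,3,4] = (-95 - (-18)) / (4 - (-3)) = -11
P[-4,-3,3,4] = (-11 - 5) / (4 - (-4)) = -2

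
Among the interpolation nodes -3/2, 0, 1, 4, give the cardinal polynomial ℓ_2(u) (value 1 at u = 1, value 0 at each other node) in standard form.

ℓ_2(u) = (u + 3/2)u(u - 4) / [(5/2)·(1)·(-3)]
       = (u^3 - (5/2)u^2 - 6u) / (-15/2)

ℓ_2(u) = -(2/15)u^3 + (1/3)u^2 + (4/5)u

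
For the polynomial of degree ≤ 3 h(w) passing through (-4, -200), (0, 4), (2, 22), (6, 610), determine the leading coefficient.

3

Build the Lagrange basis polynomials:
L_0(w) = w(w - 2)(w - 6) / [-240] = -(1/240)w^3 + (1/30)w^2 - (1/20)w
L_1(w) = (w + 4)(w - 2)(w - 6) / [48] = (1/48)w^3 - (1/12)w^2 - (5/12)w + 1
L_2(w) = (w + 4)w(w - 6) / [-48] = -(1/48)w^3 + (1/24)w^2 + (1/2)w
L_3(w) = (w + 4)w(w - 2) / [240] = (1/240)w^3 + (1/120)w^2 - (1/30)w
h(w) = (-200)·L_0 + 4·L_1 + 22·L_2 + 610·L_3
Only the coefficient of w^3 is needed; take it from each L_i and combine:
(-200)·(-1/240) + 4·(1/48) + 22·(-1/48) + 610·(1/240) = 3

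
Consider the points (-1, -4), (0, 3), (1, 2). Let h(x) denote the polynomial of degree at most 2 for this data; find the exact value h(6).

-123

Using Newton's divided-difference form:
h[-1,0] = (3 - (-4)) / (0 - (-1)) = 7
h[0,1] = (2 - 3) / (1 - 0) = -1
h[-1,0,1] = (-1 - 7) / (1 - (-1)) = -4
h(6) = -4 + 7·(7) + (-4)·(7)·(6) = -123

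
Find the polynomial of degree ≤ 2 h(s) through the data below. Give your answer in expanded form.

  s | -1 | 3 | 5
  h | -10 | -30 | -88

h(s) = -4s^2 + 3s - 3

L_0(s) = (s - 3)(s - 5) / [24] = (1/24)s^2 - (1/3)s + 5/8
L_1(s) = (s + 1)(s - 5) / [-8] = -(1/8)s^2 + (1/2)s + 5/8
L_2(s) = (s + 1)(s - 3) / [12] = (1/12)s^2 - (1/6)s - 1/4
h(s) = (-10)·L_0 + (-30)·L_1 + (-88)·L_2
  (-10)·L_0(s) = -(5/12)s^2 + (10/3)s - 25/4
  (-30)·L_1(s) = (15/4)s^2 - 15s - 75/4
  (-88)·L_2(s) = -(22/3)s^2 + (44/3)s + 22
Adding term by term: -4s^2 + 3s - 3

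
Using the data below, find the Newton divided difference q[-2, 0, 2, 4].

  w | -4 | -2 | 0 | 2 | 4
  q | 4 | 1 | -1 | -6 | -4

5/24

q[-2,0] = (-1 - 1) / (0 - (-2)) = -1
q[0,2] = (-6 - (-1)) / (2 - 0) = -5/2
q[2,4] = (-4 - (-6)) / (4 - 2) = 1
q[-2,0,2] = (-5/2 - (-1)) / (2 - (-2)) = -3/8
q[0,2,4] = (1 - (-5/2)) / (4 - 0) = 7/8
q[-2,0,2,4] = (7/8 - (-3/8)) / (4 - (-2)) = 5/24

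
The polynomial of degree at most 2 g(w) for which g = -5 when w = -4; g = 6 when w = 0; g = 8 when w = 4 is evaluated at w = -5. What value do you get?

Using Newton's divided-difference form:
g[-4,0] = (6 - (-5)) / (0 - (-4)) = 11/4
g[0,4] = (8 - 6) / (4 - 0) = 1/2
g[-4,0,4] = (1/2 - 11/4) / (4 - (-4)) = -9/32
g(-5) = -5 + (11/4)·(-1) + (-9/32)·(-1)·(-5) = -293/32

-293/32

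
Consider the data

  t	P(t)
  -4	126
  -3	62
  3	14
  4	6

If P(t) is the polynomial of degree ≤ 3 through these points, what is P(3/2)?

73/8

Using Newton's divided-difference form:
P[-4,-3] = (62 - 126) / (-3 - (-4)) = -64
P[-3,3] = (14 - 62) / (3 - (-3)) = -8
P[3,4] = (6 - 14) / (4 - 3) = -8
P[-4,-3,3] = (-8 - (-64)) / (3 - (-4)) = 8
P[-3,3,4] = (-8 - (-8)) / (4 - (-3)) = 0
P[-4,-3,3,4] = (0 - 8) / (4 - (-4)) = -1
P(3/2) = 126 + (-64)·(11/2) + 8·(11/2)·(9/2) + (-1)·(11/2)·(9/2)·(-3/2) = 73/8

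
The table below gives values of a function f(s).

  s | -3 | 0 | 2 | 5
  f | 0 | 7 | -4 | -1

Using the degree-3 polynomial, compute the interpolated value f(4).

Using Newton's divided-difference form:
f[-3,0] = (7 - 0) / (0 - (-3)) = 7/3
f[0,2] = (-4 - 7) / (2 - 0) = -11/2
f[2,5] = (-1 - (-4)) / (5 - 2) = 1
f[-3,0,2] = (-11/2 - 7/3) / (2 - (-3)) = -47/30
f[0,2,5] = (1 - (-11/2)) / (5 - 0) = 13/10
f[-3,0,2,5] = (13/10 - (-47/30)) / (5 - (-3)) = 43/120
f(4) = 0 + (7/3)·(7) + (-47/30)·(7)·(4) + (43/120)·(7)·(4)·(2) = -112/15

-112/15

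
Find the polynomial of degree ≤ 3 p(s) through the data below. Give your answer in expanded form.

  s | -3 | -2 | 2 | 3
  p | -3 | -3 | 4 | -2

p(s) = -(19/60)s^3 - (3/5)s^2 + (181/60)s + 29/10

Build the Lagrange basis polynomials:
L_0(s) = (s + 2)(s - 2)(s - 3) / [-30] = -(1/30)s^3 + (1/10)s^2 + (2/15)s - 2/5
L_1(s) = (s + 3)(s - 2)(s - 3) / [20] = (1/20)s^3 - (1/10)s^2 - (9/20)s + 9/10
L_2(s) = (s + 3)(s + 2)(s - 3) / [-20] = -(1/20)s^3 - (1/10)s^2 + (9/20)s + 9/10
L_3(s) = (s + 3)(s + 2)(s - 2) / [30] = (1/30)s^3 + (1/10)s^2 - (2/15)s - 2/5
p(s) = (-3)·L_0 + (-3)·L_1 + 4·L_2 + (-2)·L_3
  (-3)·L_0(s) = (1/10)s^3 - (3/10)s^2 - (2/5)s + 6/5
  (-3)·L_1(s) = -(3/20)s^3 + (3/10)s^2 + (27/20)s - 27/10
  4·L_2(s) = -(1/5)s^3 - (2/5)s^2 + (9/5)s + 18/5
  (-2)·L_3(s) = -(1/15)s^3 - (1/5)s^2 + (4/15)s + 4/5
Adding term by term: -(19/60)s^3 - (3/5)s^2 + (181/60)s + 29/10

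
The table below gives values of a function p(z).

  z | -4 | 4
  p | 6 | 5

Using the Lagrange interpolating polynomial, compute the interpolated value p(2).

L_0(2) = (-2)/[(-8)] = 1/4
L_1(2) = (6)/[(8)] = 3/4
Sum: 6·(1/4) + 5·(3/4) = 21/4

21/4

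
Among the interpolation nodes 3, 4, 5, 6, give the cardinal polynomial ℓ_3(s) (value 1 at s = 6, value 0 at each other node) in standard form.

ℓ_3(s) = (s - 3)(s - 4)(s - 5) / [(3)·(2)·(1)]
       = (s^3 - 12s^2 + 47s - 60) / (6)

ℓ_3(s) = (1/6)s^3 - 2s^2 + (47/6)s - 10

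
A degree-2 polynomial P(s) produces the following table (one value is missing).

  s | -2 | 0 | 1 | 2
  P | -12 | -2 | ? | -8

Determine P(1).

-3

The 3 known values determine P uniquely (degree ≤ 2).
L_0(1) = (1)·(-1)/[(-2)·(-4)] = -1/8
L_1(1) = (3)·(-1)/[(2)·(-2)] = 3/4
L_2(1) = (3)·(1)/[(4)·(2)] = 3/8
Sum: (-12)·(-1/8) + (-2)·(3/4) + (-8)·(3/8) = -3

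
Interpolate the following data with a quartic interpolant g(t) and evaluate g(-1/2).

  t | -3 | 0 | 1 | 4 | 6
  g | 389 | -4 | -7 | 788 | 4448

Evaluate each Lagrange basis at t = -1/2:
L_0(-1/2) = (-1/2)·(-3/2)·(-9/2)·(-13/2)/[(-3)·(-4)·(-7)·(-9)] = 13/448
L_1(-1/2) = (5/2)·(-3/2)·(-9/2)·(-13/2)/[(3)·(-1)·(-4)·(-6)] = 195/128
L_2(-1/2) = (5/2)·(-1/2)·(-9/2)·(-13/2)/[(4)·(1)·(-3)·(-5)] = -39/64
L_3(-1/2) = (5/2)·(-1/2)·(-3/2)·(-13/2)/[(7)·(4)·(3)·(-2)] = 65/896
L_4(-1/2) = (5/2)·(-1/2)·(-3/2)·(-9/2)/[(9)·(6)·(5)·(2)] = -1/64
Sum: 389·(13/448) + (-4)·(195/128) + (-7)·(-39/64) + 788·(65/896) + 4448·(-1/64) = -23/8

-23/8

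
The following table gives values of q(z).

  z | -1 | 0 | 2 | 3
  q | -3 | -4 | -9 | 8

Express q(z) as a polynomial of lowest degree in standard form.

q(z) = (7/4)z^3 - (9/4)z^2 - 5z - 4

Newton's divided differences:
q[-1,0] = (-4 - (-3)) / (0 - (-1)) = -1
q[0,2] = (-9 - (-4)) / (2 - 0) = -5/2
q[2,3] = (8 - (-9)) / (3 - 2) = 17
q[-1,0,2] = (-5/2 - (-1)) / (2 - (-1)) = -1/2
q[0,2,3] = (17 - (-5/2)) / (3 - 0) = 13/2
q[-1,0,2,3] = (13/2 - (-1/2)) / (3 - (-1)) = 7/4
q(z) = -3 + (-1)·(z + 1) + (-1/2)·(z + 1)z + (7/4)·(z + 1)z(z - 2)
Expanding: q(z) = (7/4)z^3 - (9/4)z^2 - 5z - 4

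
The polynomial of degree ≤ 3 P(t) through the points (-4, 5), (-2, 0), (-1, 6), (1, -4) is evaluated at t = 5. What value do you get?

L_0(5) = (7)·(6)·(4)/[(-2)·(-3)·(-5)] = -28/5
L_1(5) = (9)·(6)·(4)/[(2)·(-1)·(-3)] = 36
L_2(5) = (9)·(7)·(4)/[(3)·(1)·(-2)] = -42
L_3(5) = (9)·(7)·(6)/[(5)·(3)·(2)] = 63/5
Sum: 5·(-28/5) + 0 + 6·(-42) + (-4)·(63/5) = -1652/5

-1652/5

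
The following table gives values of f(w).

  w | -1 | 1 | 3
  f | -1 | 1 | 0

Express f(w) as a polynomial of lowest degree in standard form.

f(w) = -(3/8)w^2 + w + 3/8

Build the Lagrange basis polynomials:
L_0(w) = (w - 1)(w - 3) / [8] = (1/8)w^2 - (1/2)w + 3/8
L_1(w) = (w + 1)(w - 3) / [-4] = -(1/4)w^2 + (1/2)w + 3/4
L_2(w) = (w + 1)(w - 1) / [8] = (1/8)w^2 - 1/8
f(w) = (-1)·L_0 + 1·L_1 + 0·L_2
  (-1)·L_0(w) = -(1/8)w^2 + (1/2)w - 3/8
  1·L_1(w) = -(1/4)w^2 + (1/2)w + 3/4
  0·L_2(w) = 0
Adding term by term: -(3/8)w^2 + w + 3/8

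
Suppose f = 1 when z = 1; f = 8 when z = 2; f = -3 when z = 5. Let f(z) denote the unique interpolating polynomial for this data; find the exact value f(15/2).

-293/6

L_0(15/2) = (11/2)·(5/2)/[(-1)·(-4)] = 55/16
L_1(15/2) = (13/2)·(5/2)/[(1)·(-3)] = -65/12
L_2(15/2) = (13/2)·(11/2)/[(4)·(3)] = 143/48
Sum: 1·(55/16) + 8·(-65/12) + (-3)·(143/48) = -293/6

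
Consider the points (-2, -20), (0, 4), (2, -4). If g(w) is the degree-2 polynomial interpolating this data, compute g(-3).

Evaluate each Lagrange basis at w = -3:
L_0(-3) = (-3)·(-5)/[(-2)·(-4)] = 15/8
L_1(-3) = (-1)·(-5)/[(2)·(-2)] = -5/4
L_2(-3) = (-1)·(-3)/[(4)·(2)] = 3/8
Sum: (-20)·(15/8) + 4·(-5/4) + (-4)·(3/8) = -44

-44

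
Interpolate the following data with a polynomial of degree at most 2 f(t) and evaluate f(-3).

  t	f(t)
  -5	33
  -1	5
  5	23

Using Newton's divided-difference form:
f[-5,-1] = (5 - 33) / (-1 - (-5)) = -7
f[-1,5] = (23 - 5) / (5 - (-1)) = 3
f[-5,-1,5] = (3 - (-7)) / (5 - (-5)) = 1
f(-3) = 33 + (-7)·(2) + 1·(2)·(-2) = 15

15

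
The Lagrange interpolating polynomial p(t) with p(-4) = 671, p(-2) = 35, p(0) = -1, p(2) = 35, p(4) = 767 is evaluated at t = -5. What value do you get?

1694

Evaluate each Lagrange basis at t = -5:
L_0(-5) = (-3)·(-5)·(-7)·(-9)/[(-2)·(-4)·(-6)·(-8)] = 315/128
L_1(-5) = (-1)·(-5)·(-7)·(-9)/[(2)·(-2)·(-4)·(-6)] = -105/32
L_2(-5) = (-1)·(-3)·(-7)·(-9)/[(4)·(2)·(-2)·(-4)] = 189/64
L_3(-5) = (-1)·(-3)·(-5)·(-9)/[(6)·(4)·(2)·(-2)] = -45/32
L_4(-5) = (-1)·(-3)·(-5)·(-7)/[(8)·(6)·(4)·(2)] = 35/128
Sum: 671·(315/128) + 35·(-105/32) + (-1)·(189/64) + 35·(-45/32) + 767·(35/128) = 1694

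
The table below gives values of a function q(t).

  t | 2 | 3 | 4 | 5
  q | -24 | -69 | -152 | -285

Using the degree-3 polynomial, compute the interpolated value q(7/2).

L_0(7/2) = (1/2)·(-1/2)·(-3/2)/[(-1)·(-2)·(-3)] = -1/16
L_1(7/2) = (3/2)·(-1/2)·(-3/2)/[(1)·(-1)·(-2)] = 9/16
L_2(7/2) = (3/2)·(1/2)·(-3/2)/[(2)·(1)·(-1)] = 9/16
L_3(7/2) = (3/2)·(1/2)·(-1/2)/[(3)·(2)·(1)] = -1/16
Sum: (-24)·(-1/16) + (-69)·(9/16) + (-152)·(9/16) + (-285)·(-1/16) = -105

-105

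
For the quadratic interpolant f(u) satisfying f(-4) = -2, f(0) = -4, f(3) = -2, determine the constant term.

L_0(u) = u(u - 3) / [28] = (1/28)u^2 - (3/28)u
L_1(u) = (u + 4)(u - 3) / [-12] = -(1/12)u^2 - (1/12)u + 1
L_2(u) = (u + 4)u / [21] = (1/21)u^2 + (4/21)u
f(u) = (-2)·L_0 + (-4)·L_1 + (-2)·L_2
Only the constant term is needed; take it from each L_i and combine:
(-2)·(0) + (-4)·(1) + (-2)·(0) = -4

-4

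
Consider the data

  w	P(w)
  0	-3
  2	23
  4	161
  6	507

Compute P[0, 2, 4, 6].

P[0,2] = (23 - (-3)) / (2 - 0) = 13
P[2,4] = (161 - 23) / (4 - 2) = 69
P[4,6] = (507 - 161) / (6 - 4) = 173
P[0,2,4] = (69 - 13) / (4 - 0) = 14
P[2,4,6] = (173 - 69) / (6 - 2) = 26
P[0,2,4,6] = (26 - 14) / (6 - 0) = 2

2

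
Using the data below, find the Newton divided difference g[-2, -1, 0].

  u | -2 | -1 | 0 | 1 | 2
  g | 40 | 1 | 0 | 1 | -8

g[-2,-1] = (1 - 40) / (-1 - (-2)) = -39
g[-1,0] = (0 - 1) / (0 - (-1)) = -1
g[-2,-1,0] = (-1 - (-39)) / (0 - (-2)) = 19

19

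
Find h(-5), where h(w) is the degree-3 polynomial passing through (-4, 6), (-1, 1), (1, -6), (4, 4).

1

Evaluate each Lagrange basis at w = -5:
L_0(-5) = (-4)·(-6)·(-9)/[(-3)·(-5)·(-8)] = 9/5
L_1(-5) = (-1)·(-6)·(-9)/[(3)·(-2)·(-5)] = -9/5
L_2(-5) = (-1)·(-4)·(-9)/[(5)·(2)·(-3)] = 6/5
L_3(-5) = (-1)·(-4)·(-6)/[(8)·(5)·(3)] = -1/5
Sum: 6·(9/5) + 1·(-9/5) + (-6)·(6/5) + 4·(-1/5) = 1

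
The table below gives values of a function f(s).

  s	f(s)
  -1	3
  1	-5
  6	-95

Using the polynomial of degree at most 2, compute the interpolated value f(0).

L_0(0) = (-1)·(-6)/[(-2)·(-7)] = 3/7
L_1(0) = (1)·(-6)/[(2)·(-5)] = 3/5
L_2(0) = (1)·(-1)/[(7)·(5)] = -1/35
Sum: 3·(3/7) + (-5)·(3/5) + (-95)·(-1/35) = 1

1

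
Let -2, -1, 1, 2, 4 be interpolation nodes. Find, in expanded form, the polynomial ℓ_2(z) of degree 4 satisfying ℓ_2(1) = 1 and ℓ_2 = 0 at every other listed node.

ℓ_2(z) = (1/18)z^4 - (1/6)z^3 - (4/9)z^2 + (2/3)z + 8/9

ℓ_2(z) = (z + 2)(z + 1)(z - 2)(z - 4) / [(3)·(2)·(-1)·(-3)]
       = (z^4 - 3z^3 - 8z^2 + 12z + 16) / (18)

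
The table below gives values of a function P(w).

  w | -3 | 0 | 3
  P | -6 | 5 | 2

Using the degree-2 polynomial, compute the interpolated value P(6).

-15

Evaluate each Lagrange basis at w = 6:
L_0(6) = (6)·(3)/[(-3)·(-6)] = 1
L_1(6) = (9)·(3)/[(3)·(-3)] = -3
L_2(6) = (9)·(6)/[(6)·(3)] = 3
Sum: (-6)·(1) + 5·(-3) + 2·(3) = -15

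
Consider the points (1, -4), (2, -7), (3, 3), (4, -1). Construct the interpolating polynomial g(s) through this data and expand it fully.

g(s) = -(9/2)s^3 + (67/2)s^2 - 72s + 39

Newton's divided differences:
g[1,2] = (-7 - (-4)) / (2 - 1) = -3
g[2,3] = (3 - (-7)) / (3 - 2) = 10
g[3,4] = (-1 - 3) / (4 - 3) = -4
g[1,2,3] = (10 - (-3)) / (3 - 1) = 13/2
g[2,3,4] = (-4 - 10) / (4 - 2) = -7
g[1,2,3,4] = (-7 - 13/2) / (4 - 1) = -9/2
g(s) = -4 + (-3)·(s - 1) + (13/2)·(s - 1)(s - 2) + (-9/2)·(s - 1)(s - 2)(s - 3)
Expanding: g(s) = -(9/2)s^3 + (67/2)s^2 - 72s + 39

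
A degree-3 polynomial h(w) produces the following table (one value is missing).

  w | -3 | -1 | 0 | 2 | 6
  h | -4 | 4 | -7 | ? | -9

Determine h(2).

The 4 known values determine h uniquely (degree ≤ 3).
L_0(2) = (3)·(2)·(-4)/[(-2)·(-3)·(-9)] = 4/9
L_1(2) = (5)·(2)·(-4)/[(2)·(-1)·(-7)] = -20/7
L_2(2) = (5)·(3)·(-4)/[(3)·(1)·(-6)] = 10/3
L_3(2) = (5)·(3)·(2)/[(9)·(7)·(6)] = 5/63
Sum: (-4)·(4/9) + 4·(-20/7) + (-7)·(10/3) + (-9)·(5/63) = -2347/63

-2347/63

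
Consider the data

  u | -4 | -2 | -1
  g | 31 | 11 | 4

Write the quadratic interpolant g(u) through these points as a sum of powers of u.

Newton's divided differences:
g[-4,-2] = (11 - 31) / (-2 - (-4)) = -10
g[-2,-1] = (4 - 11) / (-1 - (-2)) = -7
g[-4,-2,-1] = (-7 - (-10)) / (-1 - (-4)) = 1
g(u) = 31 + (-10)·(u + 4) + 1·(u + 4)(u + 2)
Expanding: g(u) = u^2 - 4u - 1

g(u) = u^2 - 4u - 1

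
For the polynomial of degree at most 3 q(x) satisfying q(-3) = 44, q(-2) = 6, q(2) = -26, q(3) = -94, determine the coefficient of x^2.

Build the Lagrange basis polynomials:
L_0(x) = (x + 2)(x - 2)(x - 3) / [-30] = -(1/30)x^3 + (1/10)x^2 + (2/15)x - 2/5
L_1(x) = (x + 3)(x - 2)(x - 3) / [20] = (1/20)x^3 - (1/10)x^2 - (9/20)x + 9/10
L_2(x) = (x + 3)(x + 2)(x - 3) / [-20] = -(1/20)x^3 - (1/10)x^2 + (9/20)x + 9/10
L_3(x) = (x + 3)(x + 2)(x - 2) / [30] = (1/30)x^3 + (1/10)x^2 - (2/15)x - 2/5
q(x) = 44·L_0 + 6·L_1 + (-26)·L_2 + (-94)·L_3
Only the coefficient of x^2 is needed; take it from each L_i and combine:
44·(1/10) + 6·(-1/10) + (-26)·(-1/10) + (-94)·(1/10) = -3

-3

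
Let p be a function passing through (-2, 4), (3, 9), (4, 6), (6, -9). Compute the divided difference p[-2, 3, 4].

p[-2,3] = (9 - 4) / (3 - (-2)) = 1
p[3,4] = (6 - 9) / (4 - 3) = -3
p[-2,3,4] = (-3 - 1) / (4 - (-2)) = -2/3

-2/3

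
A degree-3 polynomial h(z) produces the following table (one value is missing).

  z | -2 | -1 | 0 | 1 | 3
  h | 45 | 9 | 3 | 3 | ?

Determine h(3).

-75

The 4 known values determine h uniquely (degree ≤ 3).
Evaluate each Lagrange basis at z = 3:
L_0(3) = (4)·(3)·(2)/[(-1)·(-2)·(-3)] = -4
L_1(3) = (5)·(3)·(2)/[(1)·(-1)·(-2)] = 15
L_2(3) = (5)·(4)·(2)/[(2)·(1)·(-1)] = -20
L_3(3) = (5)·(4)·(3)/[(3)·(2)·(1)] = 10
Sum: 45·(-4) + 9·(15) + 3·(-20) + 3·(10) = -75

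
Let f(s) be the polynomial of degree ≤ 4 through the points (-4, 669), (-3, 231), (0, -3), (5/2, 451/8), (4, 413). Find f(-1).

3

Using Newton's divided-difference form:
f[-4,-3] = (231 - 669) / (-3 - (-4)) = -438
f[-3,0] = (-3 - 231) / (0 - (-3)) = -78
f[0,5/2] = (451/8 - (-3)) / (5/2 - 0) = 95/4
f[5/2,4] = (413 - 451/8) / (4 - 5/2) = 951/4
f[-4,-3,0] = (-78 - (-438)) / (0 - (-4)) = 90
f[-3,0,5/2] = (95/4 - (-78)) / (5/2 - (-3)) = 37/2
f[0,5/2,4] = (951/4 - 95/4) / (4 - 0) = 107/2
f[-4,-3,0,5/2] = (37/2 - 90) / (5/2 - (-4)) = -11
f[-3,0,5/2,4] = (107/2 - 37/2) / (4 - (-3)) = 5
f[-4,-3,0,5/2,4] = (5 - (-11)) / (4 - (-4)) = 2
f(-1) = 669 + (-438)·(3) + 90·(3)·(2) + (-11)·(3)·(2)·(-1) + 2·(3)·(2)·(-1)·(-7/2) = 3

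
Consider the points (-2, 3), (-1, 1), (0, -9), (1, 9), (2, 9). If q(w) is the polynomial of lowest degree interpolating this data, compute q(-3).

L_0(-3) = (-2)·(-3)·(-4)·(-5)/[(-1)·(-2)·(-3)·(-4)] = 5
L_1(-3) = (-1)·(-3)·(-4)·(-5)/[(1)·(-1)·(-2)·(-3)] = -10
L_2(-3) = (-1)·(-2)·(-4)·(-5)/[(2)·(1)·(-1)·(-2)] = 10
L_3(-3) = (-1)·(-2)·(-3)·(-5)/[(3)·(2)·(1)·(-1)] = -5
L_4(-3) = (-1)·(-2)·(-3)·(-4)/[(4)·(3)·(2)·(1)] = 1
Sum: 3·(5) + 1·(-10) + (-9)·(10) + 9·(-5) + 9·(1) = -121

-121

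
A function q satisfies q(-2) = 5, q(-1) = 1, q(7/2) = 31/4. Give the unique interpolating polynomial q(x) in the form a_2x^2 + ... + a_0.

Newton's divided differences:
q[-2,-1] = (1 - 5) / (-1 - (-2)) = -4
q[-1,7/2] = (31/4 - 1) / (7/2 - (-1)) = 3/2
q[-2,-1,7/2] = (3/2 - (-4)) / (7/2 - (-2)) = 1
q(x) = 5 + (-4)·(x + 2) + 1·(x + 2)(x + 1)
Expanding: q(x) = x^2 - x - 1

q(x) = x^2 - x - 1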